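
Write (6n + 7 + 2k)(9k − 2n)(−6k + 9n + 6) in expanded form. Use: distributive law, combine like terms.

(6n + 7 + 2k)(9k − 2n)(−6k + 9n + 6)
= (54kn − 12n^2 + 63k − 14n + 18k^2 − 4kn)(−6k + 9n + 6)    [distributive law]
= (50kn − 12n^2 + 63k − 14n + 18k^2)(−6k + 9n + 6)    [combine like terms]
= −300k^2n + 450kn^2 + 300kn + 72kn^2 − 108n^3 − 72n^2 − 378k^2 + 567kn + 378k + 84kn − 126n^2 − 84n − 108k^3 + 162k^2n + 108k^2    [distributive law]
= −138k^2n + 522kn^2 + 951kn − 108n^3 − 198n^2 − 270k^2 + 378k − 84n − 108k^3    [combine like terms]

−138k^2n + 522kn^2 + 951kn − 108n^3 − 198n^2 − 270k^2 + 378k − 84n − 108k^3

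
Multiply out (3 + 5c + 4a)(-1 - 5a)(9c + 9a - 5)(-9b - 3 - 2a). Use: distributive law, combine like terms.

18bc + 6c + 277ac - 612ab - 234a + 77a² - 135b - 45 + 819abc + 1397a²c + 639a²b + 682a³ + 405bc² + 135c² + 765ac² + 2025abc² + 450a²c² + 3645a²bc + 810a³c + 1620a³b + 360a⁴

(3 + 5c + 4a)(-1 - 5a)(9c + 9a - 5)(-9b - 3 - 2a)
= (-3 - 15a - 5c - 25ac - 4a - 20a²)(9c + 9a - 5)(-9b - 3 - 2a)    [distributive law]
= (-3 - 19a - 5c - 25ac - 20a²)(9c + 9a - 5)(-9b - 3 - 2a)    [combine like terms]
= (-27c - 27a + 15 - 171ac - 171a² + 95a - 45c² - 45ac + 25c - 225ac² - 225a²c + 125ac - 180a²c - 180a³ + 100a²)(-9b - 3 - 2a)    [distributive law]
= (-2c + 68a + 15 - 91ac - 71a² - 45c² - 225ac² - 405a²c - 180a³)(-9b - 3 - 2a)    [combine like terms]
= 18bc + 6c + 4ac - 612ab - 204a - 136a² - 135b - 45 - 30a + 819abc + 273ac + 182a²c + 639a²b + 213a² + 142a³ + 405bc² + 135c² + 90ac² + 2025abc² + 675ac² + 450a²c² + 3645a²bc + 1215a²c + 810a³c + 1620a³b + 540a³ + 360a⁴    [distributive law]
= 18bc + 6c + 277ac - 612ab - 234a + 77a² - 135b - 45 + 819abc + 1397a²c + 639a²b + 682a³ + 405bc² + 135c² + 765ac² + 2025abc² + 450a²c² + 3645a²bc + 810a³c + 1620a³b + 360a⁴    [combine like terms]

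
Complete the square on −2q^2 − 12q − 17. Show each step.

−2q^2 − 12q − 17
= −2(q^2 + 6q) − 17    [factor out -2 from the q-terms]
= −2(q^2 + 6q + 9 − 9) − 17    [add and subtract 9 inside the bracket]
= −2(q + 3)^2 + 18 − 17    [perfect-square identity]
= −2(q + 3)^2 + 1    [combine constants]

−2(q + 3)^2 + 1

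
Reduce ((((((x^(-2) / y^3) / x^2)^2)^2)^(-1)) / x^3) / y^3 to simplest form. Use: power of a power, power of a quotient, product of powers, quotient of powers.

x^13y^9

((((((x^(-2) / y^3) / x^2)^2)^2)^(-1)) / x^3) / y^3
= (((((x^(-2) / y^3) / x^2)^2)^(-2)) / x^3) / y^3    [power of a power]
= ((((x^(-2) / y^3) / x^2)^(-4)) / x^3) / y^3    [power of a power]
= ((((x^(-2) / y^3)^(-4)) / ((x^2)^(-4))) / x^3) / y^3    [power of a quotient]
= (((((x^(-2))^(-4)) / ((y^3)^(-4))) / ((x^2)^(-4))) / x^3) / y^3    [power of a quotient]
= (((x^8 / ((y^3)^(-4))) / ((x^2)^(-4))) / x^3) / y^3    [power of a power]
= (((x^8 / y^(-12)) / ((x^2)^(-4))) / x^3) / y^3    [power of a power]
= (((x^8 / y^(-12)) / x^(-8)) / x^3) / y^3    [power of a power]
= x^13y^9    [quotient of powers; product of powers]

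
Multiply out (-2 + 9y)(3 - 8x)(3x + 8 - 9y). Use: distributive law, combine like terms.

(-2 + 9y)(3 - 8x)(3x + 8 - 9y)
= (-6 + 16x + 27y - 72xy)(3x + 8 - 9y)    [distributive law]
= -18x - 48 + 54y + 48x^2 + 128x - 144xy + 81xy + 216y - 243y^2 - 216x^2y - 576xy + 648xy^2    [distributive law]
= 110x - 48 + 270y + 48x^2 - 639xy - 243y^2 - 216x^2y + 648xy^2    [combine like terms]

110x - 48 + 270y + 48x^2 - 639xy - 243y^2 - 216x^2y + 648xy^2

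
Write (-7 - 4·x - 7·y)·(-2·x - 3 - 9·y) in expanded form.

(-7 - 4·x - 7·y)·(-2·x - 3 - 9·y)
= 14·x + 21 + 63·y + 8·x^2 + 12·x + 36·x·y + 14·x·y + 21·y + 63·y^2    [distributive law]
= 26·x + 21 + 84·y + 8·x^2 + 50·x·y + 63·y^2    [combine like terms]

26·x + 21 + 84·y + 8·x^2 + 50·x·y + 63·y^2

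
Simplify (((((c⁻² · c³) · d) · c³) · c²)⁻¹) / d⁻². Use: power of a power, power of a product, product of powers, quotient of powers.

c⁻⁶d

(((((c⁻² · c³) · d) · c³) · c²)⁻¹) / d⁻²
= (((((c⁻² · c³) · d) · c³)⁻¹) · ((c²)⁻¹)) / d⁻²    [power of a product]
= (((((c⁻² · c³) · d)⁻¹) · ((c³)⁻¹)) · ((c²)⁻¹)) / d⁻²    [power of a product]
= (((((c⁻² · c³)⁻¹) · (d⁻¹)) · ((c³)⁻¹)) · ((c²)⁻¹)) / d⁻²    [power of a product]
= ((((((c⁻²)⁻¹) · ((c³)⁻¹)) · (d⁻¹)) · ((c³)⁻¹)) · ((c²)⁻¹)) / d⁻²    [power of a product]
= ((((c² · ((c³)⁻¹)) · (d⁻¹)) · ((c³)⁻¹)) · ((c²)⁻¹)) / d⁻²    [power of a power]
= ((((c² · c⁻³) · (d⁻¹)) · ((c³)⁻¹)) · ((c²)⁻¹)) / d⁻²    [power of a power]
= (((c⁻¹ · (d⁻¹)) · ((c³)⁻¹)) · ((c²)⁻¹)) / d⁻²    [product of powers]
= (((c⁻¹ · d⁻¹) · c⁻³) · ((c²)⁻¹)) / d⁻²    [power of a power]
= (((c⁻¹ · d⁻¹) · c⁻³) · c⁻²) / d⁻²    [power of a power]
= c⁻⁶d    [quotient of powers; product of powers]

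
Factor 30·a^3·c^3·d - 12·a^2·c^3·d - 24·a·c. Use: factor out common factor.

6·a·c(5·a^2·c^2·d - 2·a·c^2·d - 4)

30·a^3·c^3·d - 12·a^2·c^3·d - 24·a·c
= 6(5·a^3·c^3·d - 2·a^2·c^3·d - 4·a·c)    [factor out 6]
= 6·a·c(5·a^2·c^2·d - 2·a·c^2·d - 4)    [factor out a·c]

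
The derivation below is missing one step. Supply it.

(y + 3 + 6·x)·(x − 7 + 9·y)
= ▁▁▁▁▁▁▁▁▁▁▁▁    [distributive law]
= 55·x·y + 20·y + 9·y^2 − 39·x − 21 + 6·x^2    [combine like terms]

After distributive law, the bracketed line is:

x·y − 7·y + 9·y^2 + 3·x − 21 + 27·y + 6·x^2 − 42·x + 54·x·y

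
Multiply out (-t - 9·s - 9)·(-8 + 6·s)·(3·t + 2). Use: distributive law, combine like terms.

(-t - 9·s - 9)·(-8 + 6·s)·(3·t + 2)
= (8·t - 6·s·t + 72·s - 54·s^2 + 72 - 54·s)·(3·t + 2)    [distributive law]
= (8·t - 6·s·t + 18·s - 54·s^2 + 72)·(3·t + 2)    [combine like terms]
= 24·t^2 + 16·t - 18·s·t^2 - 12·s·t + 54·s·t + 36·s - 162·s^2·t - 108·s^2 + 216·t + 144    [distributive law]
= 24·t^2 + 232·t - 18·s·t^2 + 42·s·t + 36·s - 162·s^2·t - 108·s^2 + 144    [combine like terms]

24·t^2 + 232·t - 18·s·t^2 + 42·s·t + 36·s - 162·s^2·t - 108·s^2 + 144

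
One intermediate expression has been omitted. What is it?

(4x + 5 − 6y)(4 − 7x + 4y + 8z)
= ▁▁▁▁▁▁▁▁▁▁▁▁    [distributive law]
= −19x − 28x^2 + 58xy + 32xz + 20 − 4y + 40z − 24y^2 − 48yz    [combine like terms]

After distributive law, the bracketed line is:

16x − 28x^2 + 16xy + 32xz + 20 − 35x + 20y + 40z − 24y + 42xy − 24y^2 − 48yz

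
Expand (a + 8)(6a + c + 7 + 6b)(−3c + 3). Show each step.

(a + 8)(6a + c + 7 + 6b)(−3c + 3)
= (6a^2 + ac + 7a + 6ab + 48a + 8c + 56 + 48b)(−3c + 3)    [distributive law]
= (6a^2 + ac + 55a + 6ab + 8c + 56 + 48b)(−3c + 3)    [combine like terms]
= −18a^2c + 18a^2 − 3ac^2 + 3ac − 165ac + 165a − 18abc + 18ab − 24c^2 + 24c − 168c + 168 − 144bc + 144b    [distributive law]
= −18a^2c + 18a^2 − 3ac^2 − 162ac + 165a − 18abc + 18ab − 24c^2 − 144c + 168 − 144bc + 144b    [combine like terms]

−18a^2c + 18a^2 − 3ac^2 − 162ac + 165a − 18abc + 18ab − 24c^2 − 144c + 168 − 144bc + 144b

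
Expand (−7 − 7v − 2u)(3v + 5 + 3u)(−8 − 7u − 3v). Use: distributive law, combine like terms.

553v + 701uv + 336v² + 280 + 493u + 265u² + 228uv² + 63v³ + 207u²v + 42u³

(−7 − 7v − 2u)(3v + 5 + 3u)(−8 − 7u − 3v)
= (−21v − 35 − 21u − 21v² − 35v − 21uv − 6uv − 10u − 6u²)(−8 − 7u − 3v)    [distributive law]
= (−56v − 35 − 31u − 21v² − 27uv − 6u²)(−8 − 7u − 3v)    [combine like terms]
= 448v + 392uv + 168v² + 280 + 245u + 105v + 248u + 217u² + 93uv + 168v² + 147uv² + 63v³ + 216uv + 189u²v + 81uv² + 48u² + 42u³ + 18u²v    [distributive law]
= 553v + 701uv + 336v² + 280 + 493u + 265u² + 228uv² + 63v³ + 207u²v + 42u³    [combine like terms]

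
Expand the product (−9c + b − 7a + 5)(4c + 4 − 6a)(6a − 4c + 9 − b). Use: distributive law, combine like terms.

(−9c + b − 7a + 5)(4c + 4 − 6a)(6a − 4c + 9 − b)
= (−36c² − 36c + 54ac + 4bc + 4b − 6ab − 28ac − 28a + 42a² + 20c + 20 − 30a)(6a − 4c + 9 − b)    [distributive law]
= (−36c² − 16c + 26ac + 4bc + 4b − 6ab − 58a + 42a² + 20)(6a − 4c + 9 − b)    [combine like terms]
= −216ac² + 144c³ − 324c² + 36bc² − 96ac + 64c² − 144c + 16bc + 156a²c − 104ac² + 234ac − 26abc + 24abc − 16bc² + 36bc − 4b²c + 24ab − 16bc + 36b − 4b² − 36a²b + 24abc − 54ab + 6ab² − 348a² + 232ac − 522a + 58ab + 252a³ − 168a²c + 378a² − 42a²b + 120a − 80c + 180 − 20b    [distributive law]
= −320ac² + 144c³ − 260c² + 20bc² + 370ac − 224c + 36bc − 12a²c + 22abc − 4b²c + 28ab + 16b − 4b² − 78a²b + 6ab² + 30a² − 402a + 252a³ + 180    [combine like terms]

−320ac² + 144c³ − 260c² + 20bc² + 370ac − 224c + 36bc − 12a²c + 22abc − 4b²c + 28ab + 16b − 4b² − 78a²b + 6ab² + 30a² − 402a + 252a³ + 180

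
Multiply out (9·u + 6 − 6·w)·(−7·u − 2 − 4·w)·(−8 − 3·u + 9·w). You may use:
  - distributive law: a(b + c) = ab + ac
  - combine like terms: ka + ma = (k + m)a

684·u² + 189·u³ − 585·u²·w + 516·u − 552·u·w − 18·u·w² + 96 − 12·w − 300·w² + 216·w³

(9·u + 6 − 6·w)·(−7·u − 2 − 4·w)·(−8 − 3·u + 9·w)
= (−63·u² − 18·u − 36·u·w − 42·u − 12 − 24·w + 42·u·w + 12·w + 24·w²)·(−8 − 3·u + 9·w)    [distributive law]
= (−63·u² − 60·u + 6·u·w − 12 − 12·w + 24·w²)·(−8 − 3·u + 9·w)    [combine like terms]
= 504·u² + 189·u³ − 567·u²·w + 480·u + 180·u² − 540·u·w − 48·u·w − 18·u²·w + 54·u·w² + 96 + 36·u − 108·w + 96·w + 36·u·w − 108·w² − 192·w² − 72·u·w² + 216·w³    [distributive law]
= 684·u² + 189·u³ − 585·u²·w + 516·u − 552·u·w − 18·u·w² + 96 − 12·w − 300·w² + 216·w³    [combine like terms]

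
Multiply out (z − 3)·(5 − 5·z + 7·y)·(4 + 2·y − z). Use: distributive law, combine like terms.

95·z + 89·y·z − 40·z^2 − 17·y·z^2 + 5·z^3 + 14·y^2·z − 60 − 114·y − 42·y^2

(z − 3)·(5 − 5·z + 7·y)·(4 + 2·y − z)
= (5·z − 5·z^2 + 7·y·z − 15 + 15·z − 21·y)·(4 + 2·y − z)    [distributive law]
= (20·z − 5·z^2 + 7·y·z − 15 − 21·y)·(4 + 2·y − z)    [combine like terms]
= 80·z + 40·y·z − 20·z^2 − 20·z^2 − 10·y·z^2 + 5·z^3 + 28·y·z + 14·y^2·z − 7·y·z^2 − 60 − 30·y + 15·z − 84·y − 42·y^2 + 21·y·z    [distributive law]
= 95·z + 89·y·z − 40·z^2 − 17·y·z^2 + 5·z^3 + 14·y^2·z − 60 − 114·y − 42·y^2    [combine like terms]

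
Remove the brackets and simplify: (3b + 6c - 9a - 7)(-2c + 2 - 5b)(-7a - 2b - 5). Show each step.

(3b + 6c - 9a - 7)(-2c + 2 - 5b)(-7a - 2b - 5)
= (-6bc + 6b - 15b² - 12c² + 12c - 30bc + 18ac - 18a + 45ab + 14c - 14 + 35b)(-7a - 2b - 5)    [distributive law]
= (-36bc + 41b - 15b² - 12c² + 26c + 18ac - 18a + 45ab - 14)(-7a - 2b - 5)    [combine like terms]
= 252abc + 72b²c + 180bc - 287ab - 82b² - 205b + 105ab² + 30b³ + 75b² + 84ac² + 24bc² + 60c² - 182ac - 52bc - 130c - 126a²c - 36abc - 90ac + 126a² + 36ab + 90a - 315a²b - 90ab² - 225ab + 98a + 28b + 70    [distributive law]
= 216abc + 72b²c + 128bc - 476ab - 7b² - 177b + 15ab² + 30b³ + 84ac² + 24bc² + 60c² - 272ac - 130c - 126a²c + 126a² + 188a - 315a²b + 70    [combine like terms]

216abc + 72b²c + 128bc - 476ab - 7b² - 177b + 15ab² + 30b³ + 84ac² + 24bc² + 60c² - 272ac - 130c - 126a²c + 126a² + 188a - 315a²b + 70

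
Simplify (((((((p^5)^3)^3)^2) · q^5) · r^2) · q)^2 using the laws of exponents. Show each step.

(((((((p^5)^3)^3)^2) · q^5) · r^2) · q)^2
= (((((((p^5)^3)^3)^2) · q^5) · r^2)^2) · (q^2)    [power of a product]
= (((((((p^5)^3)^3)^2) · q^5)^2) · ((r^2)^2)) · (q^2)    [power of a product]
= (((((((p^5)^3)^3)^2)^2) · ((q^5)^2)) · ((r^2)^2)) · (q^2)    [power of a product]
= ((((((p^5)^3)^3)^4) · ((q^5)^2)) · ((r^2)^2)) · (q^2)    [power of a power]
= (((((p^5)^3)^12) · ((q^5)^2)) · ((r^2)^2)) · (q^2)    [power of a power]
= ((((p^5)^36) · ((q^5)^2)) · ((r^2)^2)) · (q^2)    [power of a power]
= ((p^180 · ((q^5)^2)) · ((r^2)^2)) · (q^2)    [power of a power]
= ((p^180 · q^10) · ((r^2)^2)) · (q^2)    [power of a power]
= ((p^180 · q^10) · r^4) · (q^2)    [power of a power]
= p^180q^12r^4    [product of powers]

p^180q^12r^4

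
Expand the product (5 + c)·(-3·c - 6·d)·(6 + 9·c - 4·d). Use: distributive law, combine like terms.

-90·c - 153·c² - 246·c·d - 180·d + 120·d² - 27·c³ - 42·c²·d + 24·c·d²

(5 + c)·(-3·c - 6·d)·(6 + 9·c - 4·d)
= (-15·c - 30·d - 3·c² - 6·c·d)·(6 + 9·c - 4·d)    [distributive law]
= -90·c - 135·c² + 60·c·d - 180·d - 270·c·d + 120·d² - 18·c² - 27·c³ + 12·c²·d - 36·c·d - 54·c²·d + 24·c·d²    [distributive law]
= -90·c - 153·c² - 246·c·d - 180·d + 120·d² - 27·c³ - 42·c²·d + 24·c·d²    [combine like terms]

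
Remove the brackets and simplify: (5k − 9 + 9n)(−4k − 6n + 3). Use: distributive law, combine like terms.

(5k − 9 + 9n)(−4k − 6n + 3)
= −20k² − 30kn + 15k + 36k + 54n − 27 − 36kn − 54n² + 27n    [distributive law]
= −20k² − 66kn + 51k + 81n − 27 − 54n²    [combine like terms]

−20k² − 66kn + 51k + 81n − 27 − 54n²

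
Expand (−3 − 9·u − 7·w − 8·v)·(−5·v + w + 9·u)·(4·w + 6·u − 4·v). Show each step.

72·v·w + 198·u·v − 60·v² − 12·w² − 126·u·w − 162·u² + 342·u·v·w + 162·u²·v + 348·u·v² − 330·u·w² − 756·u²·w − 486·u³ + 136·v·w² + 52·v²·w − 28·w³ − 160·v³

(−3 − 9·u − 7·w − 8·v)·(−5·v + w + 9·u)·(4·w + 6·u − 4·v)
= (15·v − 3·w − 27·u + 45·u·v − 9·u·w − 81·u² + 35·v·w − 7·w² − 63·u·w + 40·v² − 8·v·w − 72·u·v)·(4·w + 6·u − 4·v)    [distributive law]
= (15·v − 3·w − 27·u − 27·u·v − 72·u·w − 81·u² + 27·v·w − 7·w² + 40·v²)·(4·w + 6·u − 4·v)    [combine like terms]
= 60·v·w + 90·u·v − 60·v² − 12·w² − 18·u·w + 12·v·w − 108·u·w − 162·u² + 108·u·v − 108·u·v·w − 162·u²·v + 108·u·v² − 288·u·w² − 432·u²·w + 288·u·v·w − 324·u²·w − 486·u³ + 324·u²·v + 108·v·w² + 162·u·v·w − 108·v²·w − 28·w³ − 42·u·w² + 28·v·w² + 160·v²·w + 240·u·v² − 160·v³    [distributive law]
= 72·v·w + 198·u·v − 60·v² − 12·w² − 126·u·w − 162·u² + 342·u·v·w + 162·u²·v + 348·u·v² − 330·u·w² − 756·u²·w − 486·u³ + 136·v·w² + 52·v²·w − 28·w³ − 160·v³    [combine like terms]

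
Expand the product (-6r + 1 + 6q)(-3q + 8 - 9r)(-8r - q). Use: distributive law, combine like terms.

234qr² + 180q²r + 456r² - 303qr - 432r³ - 45q² - 64r - 8q + 18q³

(-6r + 1 + 6q)(-3q + 8 - 9r)(-8r - q)
= (18qr - 48r + 54r² - 3q + 8 - 9r - 18q² + 48q - 54qr)(-8r - q)    [distributive law]
= (-36qr - 57r + 54r² + 45q + 8 - 18q²)(-8r - q)    [combine like terms]
= 288qr² + 36q²r + 456r² + 57qr - 432r³ - 54qr² - 360qr - 45q² - 64r - 8q + 144q²r + 18q³    [distributive law]
= 234qr² + 180q²r + 456r² - 303qr - 432r³ - 45q² - 64r - 8q + 18q³    [combine like terms]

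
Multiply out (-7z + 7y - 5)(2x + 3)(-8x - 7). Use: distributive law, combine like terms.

(-7z + 7y - 5)(2x + 3)(-8x - 7)
= (-14xz - 21z + 14xy + 21y - 10x - 15)(-8x - 7)    [distributive law]
= 112x^2z + 98xz + 168xz + 147z - 112x^2y - 98xy - 168xy - 147y + 80x^2 + 70x + 120x + 105    [distributive law]
= 112x^2z + 266xz + 147z - 112x^2y - 266xy - 147y + 80x^2 + 190x + 105    [combine like terms]

112x^2z + 266xz + 147z - 112x^2y - 266xy - 147y + 80x^2 + 190x + 105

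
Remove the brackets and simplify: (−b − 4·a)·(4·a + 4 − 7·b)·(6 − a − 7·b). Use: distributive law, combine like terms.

260·a·b + 88·a^2·b − 175·a·b^2 − 24·b + 70·b^2 − 49·b^3 − 80·a^2 + 16·a^3 − 96·a

(−b − 4·a)·(4·a + 4 − 7·b)·(6 − a − 7·b)
= (−4·a·b − 4·b + 7·b^2 − 16·a^2 − 16·a + 28·a·b)·(6 − a − 7·b)    [distributive law]
= (24·a·b − 4·b + 7·b^2 − 16·a^2 − 16·a)·(6 − a − 7·b)    [combine like terms]
= 144·a·b − 24·a^2·b − 168·a·b^2 − 24·b + 4·a·b + 28·b^2 + 42·b^2 − 7·a·b^2 − 49·b^3 − 96·a^2 + 16·a^3 + 112·a^2·b − 96·a + 16·a^2 + 112·a·b    [distributive law]
= 260·a·b + 88·a^2·b − 175·a·b^2 − 24·b + 70·b^2 − 49·b^3 − 80·a^2 + 16·a^3 − 96·a    [combine like terms]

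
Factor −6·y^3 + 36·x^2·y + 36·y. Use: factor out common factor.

−6·y^3 + 36·x^2·y + 36·y
= 6(−y^3 + 6·x^2·y + 6·y)    [factor out 6]
= 6·y(−y^2 + 6·x^2 + 6)    [factor out y]

6·y(−y^2 + 6·x^2 + 6)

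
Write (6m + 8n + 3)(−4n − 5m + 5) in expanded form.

−64mn − 30m² + 15m − 32n² + 28n + 15

(6m + 8n + 3)(−4n − 5m + 5)
= −24mn − 30m² + 30m − 32n² − 40mn + 40n − 12n − 15m + 15    [distributive law]
= −64mn − 30m² + 15m − 32n² + 28n + 15    [combine like terms]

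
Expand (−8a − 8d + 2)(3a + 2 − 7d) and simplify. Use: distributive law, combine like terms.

−24a^2 − 10a + 32ad − 30d + 56d^2 + 4

(−8a − 8d + 2)(3a + 2 − 7d)
= −24a^2 − 16a + 56ad − 24ad − 16d + 56d^2 + 6a + 4 − 14d    [distributive law]
= −24a^2 − 10a + 32ad − 30d + 56d^2 + 4    [combine like terms]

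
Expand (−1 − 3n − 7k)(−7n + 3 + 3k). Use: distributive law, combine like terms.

−2n − 3 − 24k + 21n² + 40kn − 21k²

(−1 − 3n − 7k)(−7n + 3 + 3k)
= 7n − 3 − 3k + 21n² − 9n − 9kn + 49kn − 21k − 21k²    [distributive law]
= −2n − 3 − 24k + 21n² + 40kn − 21k²    [combine like terms]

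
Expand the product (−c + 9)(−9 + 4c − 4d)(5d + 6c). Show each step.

9cd + 270c^2 + 4c^2d − 24c^3 + 20cd^2 − 405d − 486c − 180d^2

(−c + 9)(−9 + 4c − 4d)(5d + 6c)
= (9c − 4c^2 + 4cd − 81 + 36c − 36d)(5d + 6c)    [distributive law]
= (45c − 4c^2 + 4cd − 81 − 36d)(5d + 6c)    [combine like terms]
= 225cd + 270c^2 − 20c^2d − 24c^3 + 20cd^2 + 24c^2d − 405d − 486c − 180d^2 − 216cd    [distributive law]
= 9cd + 270c^2 + 4c^2d − 24c^3 + 20cd^2 − 405d − 486c − 180d^2    [combine like terms]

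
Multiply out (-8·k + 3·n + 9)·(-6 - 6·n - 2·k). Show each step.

(-8·k + 3·n + 9)·(-6 - 6·n - 2·k)
= 48·k + 48·k·n + 16·k^2 - 18·n - 18·n^2 - 6·k·n - 54 - 54·n - 18·k    [distributive law]
= 30·k + 42·k·n + 16·k^2 - 72·n - 18·n^2 - 54    [combine like terms]

30·k + 42·k·n + 16·k^2 - 72·n - 18·n^2 - 54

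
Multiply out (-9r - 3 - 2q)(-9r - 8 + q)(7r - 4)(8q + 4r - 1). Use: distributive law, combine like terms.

4788qr^3 + 2268r^4 + 909r^3 + 3109qr^2 - 1281r^2 - 2087qr - 156r + 448q^2r^2 + 486q^2r - 716q + 96 - 424q^2 - 112q^3r + 64q^3

(-9r - 3 - 2q)(-9r - 8 + q)(7r - 4)(8q + 4r - 1)
= (81r^2 + 72r - 9qr + 27r + 24 - 3q + 18qr + 16q - 2q^2)(7r - 4)(8q + 4r - 1)    [distributive law]
= (81r^2 + 99r + 9qr + 24 + 13q - 2q^2)(7r - 4)(8q + 4r - 1)    [combine like terms]
= (567r^3 - 324r^2 + 693r^2 - 396r + 63qr^2 - 36qr + 168r - 96 + 91qr - 52q - 14q^2r + 8q^2)(8q + 4r - 1)    [distributive law]
= (567r^3 + 369r^2 - 228r + 63qr^2 + 55qr - 96 - 52q - 14q^2r + 8q^2)(8q + 4r - 1)    [combine like terms]
= 4536qr^3 + 2268r^4 - 567r^3 + 2952qr^2 + 1476r^3 - 369r^2 - 1824qr - 912r^2 + 228r + 504q^2r^2 + 252qr^3 - 63qr^2 + 440q^2r + 220qr^2 - 55qr - 768q - 384r + 96 - 416q^2 - 208qr + 52q - 112q^3r - 56q^2r^2 + 14q^2r + 64q^3 + 32q^2r - 8q^2    [distributive law]
= 4788qr^3 + 2268r^4 + 909r^3 + 3109qr^2 - 1281r^2 - 2087qr - 156r + 448q^2r^2 + 486q^2r - 716q + 96 - 424q^2 - 112q^3r + 64q^3    [combine like terms]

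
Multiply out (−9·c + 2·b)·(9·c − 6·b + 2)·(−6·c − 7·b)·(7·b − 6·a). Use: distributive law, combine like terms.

3402·b·c^3 − 2916·a·c^3 + 945·b^2·c^2 − 810·a·b·c^2 − 3024·b^3·c + 2592·a·b^2·c + 756·b·c^2 − 648·a·c^2 + 714·b^2·c − 612·a·b·c + 588·b^4 − 504·a·b^3 − 196·b^3 + 168·a·b^2

(−9·c + 2·b)·(9·c − 6·b + 2)·(−6·c − 7·b)·(7·b − 6·a)
= (−81·c^2 + 54·b·c − 18·c + 18·b·c − 12·b^2 + 4·b)·(−6·c − 7·b)·(7·b − 6·a)    [distributive law]
= (−81·c^2 + 72·b·c − 18·c − 12·b^2 + 4·b)·(−6·c − 7·b)·(7·b − 6·a)    [combine like terms]
= (486·c^3 + 567·b·c^2 − 432·b·c^2 − 504·b^2·c + 108·c^2 + 126·b·c + 72·b^2·c + 84·b^3 − 24·b·c − 28·b^2)·(7·b − 6·a)    [distributive law]
= (486·c^3 + 135·b·c^2 − 432·b^2·c + 108·c^2 + 102·b·c + 84·b^3 − 28·b^2)·(7·b − 6·a)    [combine like terms]
= 3402·b·c^3 − 2916·a·c^3 + 945·b^2·c^2 − 810·a·b·c^2 − 3024·b^3·c + 2592·a·b^2·c + 756·b·c^2 − 648·a·c^2 + 714·b^2·c − 612·a·b·c + 588·b^4 − 504·a·b^3 − 196·b^3 + 168·a·b^2    [distributive law]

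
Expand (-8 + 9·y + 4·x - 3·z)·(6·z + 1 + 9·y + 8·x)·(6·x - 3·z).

-126·x·z + 153·z² - 48·x + 24·z - 378·x·y + 189·y·z - 360·x² - 162·x·y·z - 81·y·z² + 486·x·y² - 243·y²·z + 648·x²·y + 192·x³ - 96·x²·z - 108·x·z² + 54·z³

(-8 + 9·y + 4·x - 3·z)·(6·z + 1 + 9·y + 8·x)·(6·x - 3·z)
= (-48·z - 8 - 72·y - 64·x + 54·y·z + 9·y + 81·y² + 72·x·y + 24·x·z + 4·x + 36·x·y + 32·x² - 18·z² - 3·z - 27·y·z - 24·x·z)·(6·x - 3·z)    [distributive law]
= (-51·z - 8 - 63·y - 60·x + 27·y·z + 81·y² + 108·x·y + 32·x² - 18·z²)·(6·x - 3·z)    [combine like terms]
= -306·x·z + 153·z² - 48·x + 24·z - 378·x·y + 189·y·z - 360·x² + 180·x·z + 162·x·y·z - 81·y·z² + 486·x·y² - 243·y²·z + 648·x²·y - 324·x·y·z + 192·x³ - 96·x²·z - 108·x·z² + 54·z³    [distributive law]
= -126·x·z + 153·z² - 48·x + 24·z - 378·x·y + 189·y·z - 360·x² - 162·x·y·z - 81·y·z² + 486·x·y² - 243·y²·z + 648·x²·y + 192·x³ - 96·x²·z - 108·x·z² + 54·z³    [combine like terms]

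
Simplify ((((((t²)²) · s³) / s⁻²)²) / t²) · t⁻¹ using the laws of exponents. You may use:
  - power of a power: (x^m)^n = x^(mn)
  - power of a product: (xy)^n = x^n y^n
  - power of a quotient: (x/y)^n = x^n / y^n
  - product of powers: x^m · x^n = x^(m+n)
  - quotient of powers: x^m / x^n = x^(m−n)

s¹⁰t⁵

((((((t²)²) · s³) / s⁻²)²) / t²) · t⁻¹
= ((((((t²)²) · s³)²) / ((s⁻²)²)) / t²) · t⁻¹    [power of a quotient]
= ((((((t²)²)²) · ((s³)²)) / ((s⁻²)²)) / t²) · t⁻¹    [power of a product]
= (((((t²)⁴) · ((s³)²)) / ((s⁻²)²)) / t²) · t⁻¹    [power of a power]
= ((((t⁸) · ((s³)²)) / ((s⁻²)²)) / t²) · t⁻¹    [power of a power]
= (((t⁸ · s⁶) / ((s⁻²)²)) / t²) · t⁻¹    [power of a power]
= (((t⁸ · s⁶) / s⁻⁴) / t²) · t⁻¹    [power of a power]
= s¹⁰t⁵    [quotient of powers; product of powers]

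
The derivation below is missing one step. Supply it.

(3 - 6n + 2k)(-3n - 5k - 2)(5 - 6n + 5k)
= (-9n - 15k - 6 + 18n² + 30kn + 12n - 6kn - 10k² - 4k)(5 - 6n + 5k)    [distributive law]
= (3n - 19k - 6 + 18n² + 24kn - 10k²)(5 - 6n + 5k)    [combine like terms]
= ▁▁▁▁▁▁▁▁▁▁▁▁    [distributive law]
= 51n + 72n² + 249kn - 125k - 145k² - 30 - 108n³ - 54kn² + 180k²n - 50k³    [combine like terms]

After distributive law, the bracketed line is:

15n - 18n² + 15kn - 95k + 114kn - 95k² - 30 + 36n - 30k + 90n² - 108n³ + 90kn² + 120kn - 144kn² + 120k²n - 50k² + 60k²n - 50k³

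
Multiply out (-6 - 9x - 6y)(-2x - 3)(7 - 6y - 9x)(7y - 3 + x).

1731xy - 207x + 786x^2 - 2076xy^2 - 1239x^2y + 261x^3 + 828y - 378 + 450y^2 - 1584x^2y^2 - 1350x^3y - 162x^4 - 504xy^3 - 756y^3

(-6 - 9x - 6y)(-2x - 3)(7 - 6y - 9x)(7y - 3 + x)
= (12x + 18 + 18x^2 + 27x + 12xy + 18y)(7 - 6y - 9x)(7y - 3 + x)    [distributive law]
= (39x + 18 + 18x^2 + 12xy + 18y)(7 - 6y - 9x)(7y - 3 + x)    [combine like terms]
= (273x - 234xy - 351x^2 + 126 - 108y - 162x + 126x^2 - 108x^2y - 162x^3 + 84xy - 72xy^2 - 108x^2y + 126y - 108y^2 - 162xy)(7y - 3 + x)    [distributive law]
= (111x - 312xy - 225x^2 + 126 + 18y - 216x^2y - 162x^3 - 72xy^2 - 108y^2)(7y - 3 + x)    [combine like terms]
= 777xy - 333x + 111x^2 - 2184xy^2 + 936xy - 312x^2y - 1575x^2y + 675x^2 - 225x^3 + 882y - 378 + 126x + 126y^2 - 54y + 18xy - 1512x^2y^2 + 648x^2y - 216x^3y - 1134x^3y + 486x^3 - 162x^4 - 504xy^3 + 216xy^2 - 72x^2y^2 - 756y^3 + 324y^2 - 108xy^2    [distributive law]
= 1731xy - 207x + 786x^2 - 2076xy^2 - 1239x^2y + 261x^3 + 828y - 378 + 450y^2 - 1584x^2y^2 - 1350x^3y - 162x^4 - 504xy^3 - 756y^3    [combine like terms]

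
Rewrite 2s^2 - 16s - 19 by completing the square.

2(s - 4)^2 - 51

2s^2 - 16s - 19
= 2(s^2 - 8s) - 19    [factor out 2 from the s-terms]
= 2(s^2 - 8s + 16 - 16) - 19    [add and subtract 16 inside the bracket]
= 2(s - 4)^2 - 32 - 19    [perfect-square identity]
= 2(s - 4)^2 - 51    [combine constants]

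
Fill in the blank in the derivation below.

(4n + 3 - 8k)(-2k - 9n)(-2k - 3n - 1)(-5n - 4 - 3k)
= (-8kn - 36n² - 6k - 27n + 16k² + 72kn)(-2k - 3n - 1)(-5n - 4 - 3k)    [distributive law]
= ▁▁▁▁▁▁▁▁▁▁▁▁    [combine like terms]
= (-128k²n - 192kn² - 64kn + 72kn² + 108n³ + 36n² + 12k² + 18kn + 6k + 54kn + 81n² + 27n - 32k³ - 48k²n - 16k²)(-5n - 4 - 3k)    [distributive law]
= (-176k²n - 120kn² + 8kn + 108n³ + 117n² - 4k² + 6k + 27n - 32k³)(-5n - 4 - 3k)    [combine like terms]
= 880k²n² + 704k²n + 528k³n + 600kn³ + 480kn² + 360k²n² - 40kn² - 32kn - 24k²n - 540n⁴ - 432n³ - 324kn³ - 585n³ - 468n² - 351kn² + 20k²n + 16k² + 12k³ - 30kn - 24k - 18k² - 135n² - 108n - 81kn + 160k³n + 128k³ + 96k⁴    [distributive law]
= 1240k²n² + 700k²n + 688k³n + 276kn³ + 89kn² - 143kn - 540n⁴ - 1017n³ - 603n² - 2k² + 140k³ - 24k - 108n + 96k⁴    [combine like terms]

By combine like terms:

(64kn - 36n² - 6k - 27n + 16k²)(-2k - 3n - 1)(-5n - 4 - 3k)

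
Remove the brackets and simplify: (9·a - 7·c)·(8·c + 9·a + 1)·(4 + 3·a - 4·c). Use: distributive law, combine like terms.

(9·a - 7·c)·(8·c + 9·a + 1)·(4 + 3·a - 4·c)
= (72·a·c + 81·a² + 9·a - 56·c² - 63·a·c - 7·c)·(4 + 3·a - 4·c)    [distributive law]
= (9·a·c + 81·a² + 9·a - 56·c² - 7·c)·(4 + 3·a - 4·c)    [combine like terms]
= 36·a·c + 27·a²·c - 36·a·c² + 324·a² + 243·a³ - 324·a²·c + 36·a + 27·a² - 36·a·c - 224·c² - 168·a·c² + 224·c³ - 28·c - 21·a·c + 28·c²    [distributive law]
= -21·a·c - 297·a²·c - 204·a·c² + 351·a² + 243·a³ + 36·a - 196·c² + 224·c³ - 28·c    [combine like terms]

-21·a·c - 297·a²·c - 204·a·c² + 351·a² + 243·a³ + 36·a - 196·c² + 224·c³ - 28·c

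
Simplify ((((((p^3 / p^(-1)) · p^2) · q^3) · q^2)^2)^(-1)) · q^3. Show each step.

p^(-12)q^(-7)

((((((p^3 / p^(-1)) · p^2) · q^3) · q^2)^2)^(-1)) · q^3
= (((((p^3 / p^(-1)) · p^2) · q^3) · q^2)^(-2)) · q^3    [power of a power]
= (((((p^3 / p^(-1)) · p^2) · q^3)^(-2)) · ((q^2)^(-2))) · q^3    [power of a product]
= (((((p^3 / p^(-1)) · p^2)^(-2)) · ((q^3)^(-2))) · ((q^2)^(-2))) · q^3    [power of a product]
= (((((p^3 / p^(-1))^(-2)) · ((p^2)^(-2))) · ((q^3)^(-2))) · ((q^2)^(-2))) · q^3    [power of a product]
= ((((((p^3)^(-2)) / ((p^(-1))^(-2))) · ((p^2)^(-2))) · ((q^3)^(-2))) · ((q^2)^(-2))) · q^3    [power of a quotient]
= ((((p^(-6) / ((p^(-1))^(-2))) · ((p^2)^(-2))) · ((q^3)^(-2))) · ((q^2)^(-2))) · q^3    [power of a power]
= ((((p^(-6) / p^2) · ((p^2)^(-2))) · ((q^3)^(-2))) · ((q^2)^(-2))) · q^3    [power of a power]
= (((p^(-8) · ((p^2)^(-2))) · ((q^3)^(-2))) · ((q^2)^(-2))) · q^3    [quotient of powers]
= (((p^(-8) · p^(-4)) · ((q^3)^(-2))) · ((q^2)^(-2))) · q^3    [power of a power]
= ((p^(-12) · ((q^3)^(-2))) · ((q^2)^(-2))) · q^3    [product of powers]
= ((p^(-12) · q^(-6)) · ((q^2)^(-2))) · q^3    [power of a power]
= ((p^(-12) · q^(-6)) · q^(-4)) · q^3    [power of a power]
= p^(-12)q^(-7)    [product of powers]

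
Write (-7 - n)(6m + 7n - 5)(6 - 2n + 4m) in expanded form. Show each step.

(-7 - n)(6m + 7n - 5)(6 - 2n + 4m)
= (-42m - 49n + 35 - 6mn - 7n^2 + 5n)(6 - 2n + 4m)    [distributive law]
= (-42m - 44n + 35 - 6mn - 7n^2)(6 - 2n + 4m)    [combine like terms]
= -252m + 84mn - 168m^2 - 264n + 88n^2 - 176mn + 210 - 70n + 140m - 36mn + 12mn^2 - 24m^2n - 42n^2 + 14n^3 - 28mn^2    [distributive law]
= -112m - 128mn - 168m^2 - 334n + 46n^2 + 210 - 16mn^2 - 24m^2n + 14n^3    [combine like terms]

-112m - 128mn - 168m^2 - 334n + 46n^2 + 210 - 16mn^2 - 24m^2n + 14n^3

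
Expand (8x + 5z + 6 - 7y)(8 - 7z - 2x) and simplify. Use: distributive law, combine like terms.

52x - 66xz - 16x^2 - 2z - 35z^2 + 48 - 56y + 49yz + 14xy

(8x + 5z + 6 - 7y)(8 - 7z - 2x)
= 64x - 56xz - 16x^2 + 40z - 35z^2 - 10xz + 48 - 42z - 12x - 56y + 49yz + 14xy    [distributive law]
= 52x - 66xz - 16x^2 - 2z - 35z^2 + 48 - 56y + 49yz + 14xy    [combine like terms]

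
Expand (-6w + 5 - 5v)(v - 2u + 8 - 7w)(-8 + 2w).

-302vw + 58vw² - 116uw + 24uw² + 744w - 502w² + 84w³ + 280v + 80u - 320 + 40v² - 10v²w - 80uv + 20uvw

(-6w + 5 - 5v)(v - 2u + 8 - 7w)(-8 + 2w)
= (-6vw + 12uw - 48w + 42w² + 5v - 10u + 40 - 35w - 5v² + 10uv - 40v + 35vw)(-8 + 2w)    [distributive law]
= (29vw + 12uw - 83w + 42w² - 35v - 10u + 40 - 5v² + 10uv)(-8 + 2w)    [combine like terms]
= -232vw + 58vw² - 96uw + 24uw² + 664w - 166w² - 336w² + 84w³ + 280v - 70vw + 80u - 20uw - 320 + 80w + 40v² - 10v²w - 80uv + 20uvw    [distributive law]
= -302vw + 58vw² - 116uw + 24uw² + 744w - 502w² + 84w³ + 280v + 80u - 320 + 40v² - 10v²w - 80uv + 20uvw    [combine like terms]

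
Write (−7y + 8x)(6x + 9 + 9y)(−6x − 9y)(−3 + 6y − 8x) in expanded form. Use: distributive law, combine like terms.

1404x^2y − 4536x^2y^2 + 3168x^3y − 6480xy^2 − 3888xy^3 + 810xy − 1701y^2 + 1701y^3 + 3402y^4 + 4320x^3 + 2304x^4 + 1296x^2

(−7y + 8x)(6x + 9 + 9y)(−6x − 9y)(−3 + 6y − 8x)
= (−42xy − 63y − 63y^2 + 48x^2 + 72x + 72xy)(−6x − 9y)(−3 + 6y − 8x)    [distributive law]
= (30xy − 63y − 63y^2 + 48x^2 + 72x)(−6x − 9y)(−3 + 6y − 8x)    [combine like terms]
= (−180x^2y − 270xy^2 + 378xy + 567y^2 + 378xy^2 + 567y^3 − 288x^3 − 432x^2y − 432x^2 − 648xy)(−3 + 6y − 8x)    [distributive law]
= (−612x^2y + 108xy^2 − 270xy + 567y^2 + 567y^3 − 288x^3 − 432x^2)(−3 + 6y − 8x)    [combine like terms]
= 1836x^2y − 3672x^2y^2 + 4896x^3y − 324xy^2 + 648xy^3 − 864x^2y^2 + 810xy − 1620xy^2 + 2160x^2y − 1701y^2 + 3402y^3 − 4536xy^2 − 1701y^3 + 3402y^4 − 4536xy^3 + 864x^3 − 1728x^3y + 2304x^4 + 1296x^2 − 2592x^2y + 3456x^3    [distributive law]
= 1404x^2y − 4536x^2y^2 + 3168x^3y − 6480xy^2 − 3888xy^3 + 810xy − 1701y^2 + 1701y^3 + 3402y^4 + 4320x^3 + 2304x^4 + 1296x^2    [combine like terms]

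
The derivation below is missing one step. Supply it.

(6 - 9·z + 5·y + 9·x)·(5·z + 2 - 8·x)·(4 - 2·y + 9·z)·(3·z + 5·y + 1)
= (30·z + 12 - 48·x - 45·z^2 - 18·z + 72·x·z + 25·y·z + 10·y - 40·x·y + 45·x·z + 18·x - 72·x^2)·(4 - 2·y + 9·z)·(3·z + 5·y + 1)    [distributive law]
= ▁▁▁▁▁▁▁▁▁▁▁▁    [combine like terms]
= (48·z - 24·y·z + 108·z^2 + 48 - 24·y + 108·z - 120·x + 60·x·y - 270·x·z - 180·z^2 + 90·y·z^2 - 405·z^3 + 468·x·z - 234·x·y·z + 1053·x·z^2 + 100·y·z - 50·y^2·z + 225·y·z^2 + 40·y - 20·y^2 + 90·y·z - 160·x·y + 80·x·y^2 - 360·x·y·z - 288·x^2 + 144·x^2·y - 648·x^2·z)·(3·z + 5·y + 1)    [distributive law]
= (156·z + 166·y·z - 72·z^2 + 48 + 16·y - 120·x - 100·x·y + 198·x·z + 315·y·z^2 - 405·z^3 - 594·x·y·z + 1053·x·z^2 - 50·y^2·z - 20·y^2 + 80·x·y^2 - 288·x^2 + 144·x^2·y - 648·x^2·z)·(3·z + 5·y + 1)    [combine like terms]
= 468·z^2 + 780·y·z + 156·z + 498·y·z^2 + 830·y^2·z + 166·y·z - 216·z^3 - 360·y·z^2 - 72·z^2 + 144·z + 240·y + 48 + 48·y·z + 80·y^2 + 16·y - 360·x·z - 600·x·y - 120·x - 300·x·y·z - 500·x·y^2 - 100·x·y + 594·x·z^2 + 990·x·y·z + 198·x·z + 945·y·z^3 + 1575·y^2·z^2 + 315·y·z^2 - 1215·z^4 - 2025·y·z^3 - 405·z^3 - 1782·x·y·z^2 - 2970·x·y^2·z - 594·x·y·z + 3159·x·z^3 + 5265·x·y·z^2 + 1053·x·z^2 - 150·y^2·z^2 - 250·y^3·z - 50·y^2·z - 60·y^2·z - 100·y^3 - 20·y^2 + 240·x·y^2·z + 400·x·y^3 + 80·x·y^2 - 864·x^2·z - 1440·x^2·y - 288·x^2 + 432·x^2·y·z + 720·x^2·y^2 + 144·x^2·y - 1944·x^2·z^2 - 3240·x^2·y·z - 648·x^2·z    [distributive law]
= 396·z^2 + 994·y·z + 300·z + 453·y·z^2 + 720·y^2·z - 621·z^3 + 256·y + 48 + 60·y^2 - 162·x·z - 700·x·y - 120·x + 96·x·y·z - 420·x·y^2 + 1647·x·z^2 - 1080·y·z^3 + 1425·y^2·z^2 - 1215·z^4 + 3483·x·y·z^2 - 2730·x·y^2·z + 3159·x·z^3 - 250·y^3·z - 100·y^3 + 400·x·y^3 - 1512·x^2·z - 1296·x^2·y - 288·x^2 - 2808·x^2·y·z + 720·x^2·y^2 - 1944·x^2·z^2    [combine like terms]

Applying combine like terms to the line above:

(12·z + 12 - 30·x - 45·z^2 + 117·x·z + 25·y·z + 10·y - 40·x·y - 72·x^2)·(4 - 2·y + 9·z)·(3·z + 5·y + 1)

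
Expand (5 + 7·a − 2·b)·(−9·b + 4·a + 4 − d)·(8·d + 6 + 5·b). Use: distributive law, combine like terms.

(5 + 7·a − 2·b)·(−9·b + 4·a + 4 − d)·(8·d + 6 + 5·b)
= (−45·b + 20·a + 20 − 5·d − 63·a·b + 28·a^2 + 28·a − 7·a·d + 18·b^2 − 8·a·b − 8·b + 2·b·d)·(8·d + 6 + 5·b)    [distributive law]
= (−53·b + 48·a + 20 − 5·d − 71·a·b + 28·a^2 − 7·a·d + 18·b^2 + 2·b·d)·(8·d + 6 + 5·b)    [combine like terms]
= −424·b·d − 318·b − 265·b^2 + 384·a·d + 288·a + 240·a·b + 160·d + 120 + 100·b − 40·d^2 − 30·d − 25·b·d − 568·a·b·d − 426·a·b − 355·a·b^2 + 224·a^2·d + 168·a^2 + 140·a^2·b − 56·a·d^2 − 42·a·d − 35·a·b·d + 144·b^2·d + 108·b^2 + 90·b^3 + 16·b·d^2 + 12·b·d + 10·b^2·d    [distributive law]
= −437·b·d − 218·b − 157·b^2 + 342·a·d + 288·a − 186·a·b + 130·d + 120 − 40·d^2 − 603·a·b·d − 355·a·b^2 + 224·a^2·d + 168·a^2 + 140·a^2·b − 56·a·d^2 + 154·b^2·d + 90·b^3 + 16·b·d^2    [combine like terms]

−437·b·d − 218·b − 157·b^2 + 342·a·d + 288·a − 186·a·b + 130·d + 120 − 40·d^2 − 603·a·b·d − 355·a·b^2 + 224·a^2·d + 168·a^2 + 140·a^2·b − 56·a·d^2 + 154·b^2·d + 90·b^3 + 16·b·d^2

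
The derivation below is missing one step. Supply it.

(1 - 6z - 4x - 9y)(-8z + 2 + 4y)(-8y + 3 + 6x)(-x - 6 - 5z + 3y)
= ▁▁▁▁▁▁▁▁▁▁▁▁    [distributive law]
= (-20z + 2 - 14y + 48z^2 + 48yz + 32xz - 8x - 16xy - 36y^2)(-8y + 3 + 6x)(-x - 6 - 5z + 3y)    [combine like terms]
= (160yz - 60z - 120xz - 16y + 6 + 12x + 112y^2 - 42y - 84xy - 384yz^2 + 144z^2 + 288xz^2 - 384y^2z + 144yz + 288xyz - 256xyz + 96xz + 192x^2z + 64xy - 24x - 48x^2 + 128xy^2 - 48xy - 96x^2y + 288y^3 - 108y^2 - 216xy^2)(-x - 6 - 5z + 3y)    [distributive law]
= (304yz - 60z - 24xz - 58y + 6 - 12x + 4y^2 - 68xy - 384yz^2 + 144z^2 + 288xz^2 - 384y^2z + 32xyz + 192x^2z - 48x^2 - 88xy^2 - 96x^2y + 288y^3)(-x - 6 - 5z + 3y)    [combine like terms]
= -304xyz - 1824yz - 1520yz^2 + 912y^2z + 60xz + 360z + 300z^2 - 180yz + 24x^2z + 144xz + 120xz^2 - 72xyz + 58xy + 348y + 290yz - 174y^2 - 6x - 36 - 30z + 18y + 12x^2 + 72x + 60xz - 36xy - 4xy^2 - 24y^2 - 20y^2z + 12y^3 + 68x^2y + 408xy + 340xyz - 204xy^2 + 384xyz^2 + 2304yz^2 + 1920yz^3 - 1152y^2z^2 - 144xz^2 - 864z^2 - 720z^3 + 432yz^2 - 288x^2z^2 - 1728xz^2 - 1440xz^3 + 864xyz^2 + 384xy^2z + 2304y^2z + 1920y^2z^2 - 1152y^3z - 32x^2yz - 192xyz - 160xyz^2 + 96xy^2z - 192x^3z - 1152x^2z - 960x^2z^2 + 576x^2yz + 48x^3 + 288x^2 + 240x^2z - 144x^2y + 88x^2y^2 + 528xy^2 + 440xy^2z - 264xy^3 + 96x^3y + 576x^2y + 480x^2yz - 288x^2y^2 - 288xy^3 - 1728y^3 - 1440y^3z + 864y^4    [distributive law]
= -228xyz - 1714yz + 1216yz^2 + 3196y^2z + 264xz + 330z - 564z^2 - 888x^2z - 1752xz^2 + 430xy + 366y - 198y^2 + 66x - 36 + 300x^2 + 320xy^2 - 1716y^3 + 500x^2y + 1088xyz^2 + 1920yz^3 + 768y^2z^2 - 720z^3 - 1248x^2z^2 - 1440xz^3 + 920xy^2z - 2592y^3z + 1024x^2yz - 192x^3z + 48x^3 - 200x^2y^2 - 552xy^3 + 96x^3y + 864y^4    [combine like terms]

By distributive law:

(-8z + 2 + 4y + 48z^2 - 12z - 24yz + 32xz - 8x - 16xy + 72yz - 18y - 36y^2)(-8y + 3 + 6x)(-x - 6 - 5z + 3y)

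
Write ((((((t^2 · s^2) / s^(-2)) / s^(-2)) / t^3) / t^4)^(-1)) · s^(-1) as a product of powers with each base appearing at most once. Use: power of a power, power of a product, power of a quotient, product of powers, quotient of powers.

((((((t^2 · s^2) / s^(-2)) / s^(-2)) / t^3) / t^4)^(-1)) · s^(-1)
= ((((((t^2 · s^2) / s^(-2)) / s^(-2)) / t^3)^(-1)) / ((t^4)^(-1))) · s^(-1)    [power of a quotient]
= ((((((t^2 · s^2) / s^(-2)) / s^(-2))^(-1)) / ((t^3)^(-1))) / ((t^4)^(-1))) · s^(-1)    [power of a quotient]
= ((((((t^2 · s^2) / s^(-2))^(-1)) / ((s^(-2))^(-1))) / ((t^3)^(-1))) / ((t^4)^(-1))) · s^(-1)    [power of a quotient]
= ((((((t^2 · s^2)^(-1)) / ((s^(-2))^(-1))) / ((s^(-2))^(-1))) / ((t^3)^(-1))) / ((t^4)^(-1))) · s^(-1)    [power of a quotient]
= (((((((t^2)^(-1)) · ((s^2)^(-1))) / ((s^(-2))^(-1))) / ((s^(-2))^(-1))) / ((t^3)^(-1))) / ((t^4)^(-1))) · s^(-1)    [power of a product]
= (((((t^(-2) · ((s^2)^(-1))) / ((s^(-2))^(-1))) / ((s^(-2))^(-1))) / ((t^3)^(-1))) / ((t^4)^(-1))) · s^(-1)    [power of a power]
= (((((t^(-2) · s^(-2)) / ((s^(-2))^(-1))) / ((s^(-2))^(-1))) / ((t^3)^(-1))) / ((t^4)^(-1))) · s^(-1)    [power of a power]
= (((((t^(-2) · s^(-2)) / s^2) / ((s^(-2))^(-1))) / ((t^3)^(-1))) / ((t^4)^(-1))) · s^(-1)    [power of a power]
= (((((t^(-2) · s^(-2)) / s^2) / s^2) / ((t^3)^(-1))) / ((t^4)^(-1))) · s^(-1)    [power of a power]
= (((((t^(-2) · s^(-2)) / s^2) / s^2) / t^(-3)) / ((t^4)^(-1))) · s^(-1)    [power of a power]
= (((((t^(-2) · s^(-2)) / s^2) / s^2) / t^(-3)) / t^(-4)) · s^(-1)    [power of a power]
= s^(-7)·t^5    [quotient of powers; product of powers]

s^(-7)·t^5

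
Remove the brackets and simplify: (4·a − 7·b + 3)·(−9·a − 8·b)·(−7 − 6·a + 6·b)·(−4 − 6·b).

−1656·a^2 − 876·a^2·b − 864·a^3 − 1296·a^3·b + 2412·a^2·b^2 − 194·a·b + 2010·a·b^2 + 900·a·b^3 + 1136·b^2 + 1872·b^3 − 2016·b^4 − 756·a − 672·b

(4·a − 7·b + 3)·(−9·a − 8·b)·(−7 − 6·a + 6·b)·(−4 − 6·b)
= (−36·a^2 − 32·a·b + 63·a·b + 56·b^2 − 27·a − 24·b)·(−7 − 6·a + 6·b)·(−4 − 6·b)    [distributive law]
= (−36·a^2 + 31·a·b + 56·b^2 − 27·a − 24·b)·(−7 − 6·a + 6·b)·(−4 − 6·b)    [combine like terms]
= (252·a^2 + 216·a^3 − 216·a^2·b − 217·a·b − 186·a^2·b + 186·a·b^2 − 392·b^2 − 336·a·b^2 + 336·b^3 + 189·a + 162·a^2 − 162·a·b + 168·b + 144·a·b − 144·b^2)·(−4 − 6·b)    [distributive law]
= (414·a^2 + 216·a^3 − 402·a^2·b − 235·a·b − 150·a·b^2 − 536·b^2 + 336·b^3 + 189·a + 168·b)·(−4 − 6·b)    [combine like terms]
= −1656·a^2 − 2484·a^2·b − 864·a^3 − 1296·a^3·b + 1608·a^2·b + 2412·a^2·b^2 + 940·a·b + 1410·a·b^2 + 600·a·b^2 + 900·a·b^3 + 2144·b^2 + 3216·b^3 − 1344·b^3 − 2016·b^4 − 756·a − 1134·a·b − 672·b − 1008·b^2    [distributive law]
= −1656·a^2 − 876·a^2·b − 864·a^3 − 1296·a^3·b + 2412·a^2·b^2 − 194·a·b + 2010·a·b^2 + 900·a·b^3 + 1136·b^2 + 1872·b^3 − 2016·b^4 − 756·a − 672·b    [combine like terms]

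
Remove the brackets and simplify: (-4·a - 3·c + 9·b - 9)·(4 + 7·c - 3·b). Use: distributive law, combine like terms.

(-4·a - 3·c + 9·b - 9)·(4 + 7·c - 3·b)
= -16·a - 28·a·c + 12·a·b - 12·c - 21·c² + 9·b·c + 36·b + 63·b·c - 27·b² - 36 - 63·c + 27·b    [distributive law]
= -16·a - 28·a·c + 12·a·b - 75·c - 21·c² + 72·b·c + 63·b - 27·b² - 36    [combine like terms]

-16·a - 28·a·c + 12·a·b - 75·c - 21·c² + 72·b·c + 63·b - 27·b² - 36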